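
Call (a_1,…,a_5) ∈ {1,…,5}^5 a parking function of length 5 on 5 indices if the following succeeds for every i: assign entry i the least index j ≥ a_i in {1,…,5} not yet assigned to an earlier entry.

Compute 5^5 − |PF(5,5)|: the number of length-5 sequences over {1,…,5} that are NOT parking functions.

1829

Count = 1·6^4 = 1 · 1296 = 1296 [KW]
One tuple (3,5,5,4,4) → sorted (3,4,4,5,5): b_1=3>1, not a PF.
Total 3125; non-PF = 3125−1296 = 1829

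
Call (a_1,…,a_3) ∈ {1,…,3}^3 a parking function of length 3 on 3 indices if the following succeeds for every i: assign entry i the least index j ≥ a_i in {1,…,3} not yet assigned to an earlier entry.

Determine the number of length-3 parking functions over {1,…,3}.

Count = (4−3)·4^(3−1) = 1×16 = 16
One tuple (1,2,3) → sorted (1,2,3): b_i ≤ i ∀i, a PF.

16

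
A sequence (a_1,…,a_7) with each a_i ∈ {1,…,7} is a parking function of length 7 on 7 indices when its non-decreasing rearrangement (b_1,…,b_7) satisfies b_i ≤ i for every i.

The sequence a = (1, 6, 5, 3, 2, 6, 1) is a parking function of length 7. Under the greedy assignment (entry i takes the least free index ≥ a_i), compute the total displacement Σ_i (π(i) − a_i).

4

Σπ = 28 ({1..7} each once); Σa = 1+6+5+3+2+6+1 = 24; disp = 28−24 = 4.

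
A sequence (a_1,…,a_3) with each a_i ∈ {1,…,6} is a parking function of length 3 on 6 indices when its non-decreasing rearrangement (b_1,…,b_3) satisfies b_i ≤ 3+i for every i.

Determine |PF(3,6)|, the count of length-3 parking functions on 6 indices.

|PF(3,6)| = (7−3)·7^(3−1) = 4·49 = 196
Example (1,1,3) → sorted (1,1,3): b_i ≤ 3+i ∀i, a PF.

196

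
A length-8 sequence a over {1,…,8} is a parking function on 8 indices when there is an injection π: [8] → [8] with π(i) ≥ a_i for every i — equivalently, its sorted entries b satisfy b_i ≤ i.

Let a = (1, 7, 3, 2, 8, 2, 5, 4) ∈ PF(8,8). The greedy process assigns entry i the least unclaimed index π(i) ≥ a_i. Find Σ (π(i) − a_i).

Σπ = 36 ({1..8} each once); Σa = 1+7+3+2+8+2+5+4 = 32; disp = 36−32 = 4.

4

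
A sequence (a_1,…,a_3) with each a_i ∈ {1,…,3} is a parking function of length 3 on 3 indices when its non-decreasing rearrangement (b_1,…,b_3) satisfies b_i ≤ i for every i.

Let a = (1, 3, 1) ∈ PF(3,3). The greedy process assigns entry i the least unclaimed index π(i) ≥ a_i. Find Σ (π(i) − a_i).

Σπ(i) = 1+…+3 = 6; Σa = 1+3+1 = 5; disp = 6−5 = 1.

1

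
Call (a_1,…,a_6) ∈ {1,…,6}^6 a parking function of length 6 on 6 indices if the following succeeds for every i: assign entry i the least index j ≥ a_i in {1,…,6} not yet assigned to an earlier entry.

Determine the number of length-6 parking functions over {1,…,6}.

16807

|PF(6,6)| = (7−6)·7^(6−1) = 1 · 16807 = 16807
One tuple (2,2,2,2,4,1) → sorted (1,2,2,2,2,4): b_i ≤ i ∀i, a PF.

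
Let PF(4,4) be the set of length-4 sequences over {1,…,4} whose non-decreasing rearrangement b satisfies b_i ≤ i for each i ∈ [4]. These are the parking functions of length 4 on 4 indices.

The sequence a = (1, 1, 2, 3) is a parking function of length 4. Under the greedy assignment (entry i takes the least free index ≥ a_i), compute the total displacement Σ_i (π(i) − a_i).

Σπ = 10 ({1..4} each once); Σa = 1+1+2+3 = 7; disp = 10−7 = 3.

3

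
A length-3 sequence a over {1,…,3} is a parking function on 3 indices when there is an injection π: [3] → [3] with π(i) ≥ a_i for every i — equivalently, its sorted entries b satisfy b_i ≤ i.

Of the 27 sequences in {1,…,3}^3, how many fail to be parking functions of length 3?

Count = (3−3+1)·(3+1)^(3−1) = 1·16 = 16 (Konheim–Weiss)
Example (3,1,3) → sorted (1,3,3): b_2=3>2, not a PF.
Total 27; non-PF = 27−16 = 11

11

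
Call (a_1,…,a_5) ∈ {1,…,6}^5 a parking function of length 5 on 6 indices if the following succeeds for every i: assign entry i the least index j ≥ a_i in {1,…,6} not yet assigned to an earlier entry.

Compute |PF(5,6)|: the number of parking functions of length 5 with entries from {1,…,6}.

#PF = (6+1−5)·(6+1)^{5−1} = 2·2401 = 4802 (Pollak)
Example (1,1,4,6,1) → sorted (1,1,1,4,6): b_i ≤ 1+i ∀i, a PF.

4802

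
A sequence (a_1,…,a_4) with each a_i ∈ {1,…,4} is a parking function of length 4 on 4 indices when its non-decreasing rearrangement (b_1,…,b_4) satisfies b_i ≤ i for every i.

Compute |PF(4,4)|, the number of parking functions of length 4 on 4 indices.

125

|PF| = (4−4+1)·(4+1)^(4−1) = 1 · 125 = 125 (Konheim–Weiss)
One tuple (1,4,2,3) → sorted (1,2,3,4): b_i ≤ i ∀i, a PF.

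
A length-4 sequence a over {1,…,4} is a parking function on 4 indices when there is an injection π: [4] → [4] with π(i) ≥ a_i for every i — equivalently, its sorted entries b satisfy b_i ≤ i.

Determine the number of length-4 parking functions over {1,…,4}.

|PF(4,4)| = (4−4+1)·(4+1)^(4−1) = 1 · 125 = 125 (Konheim–Weiss)
One tuple (3,2,1,1) → sorted (1,1,2,3): b_i ≤ i ∀i, a PF.

125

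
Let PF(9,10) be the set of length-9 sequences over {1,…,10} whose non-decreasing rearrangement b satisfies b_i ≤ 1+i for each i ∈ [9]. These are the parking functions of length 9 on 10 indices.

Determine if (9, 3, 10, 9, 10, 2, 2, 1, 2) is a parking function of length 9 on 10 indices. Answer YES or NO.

Order a: b = (1, 2, 2, 2, 3, 9, 9, 10, 10).
  b_1=1 ≤ 2
  b_2=2 ≤ 3
  b_3=2 ≤ 4
  b_4=2 ≤ 5
  b_5=3 ≤ 6
  b_6=9 > 7
  fails at i=6 ⇒ NO

NO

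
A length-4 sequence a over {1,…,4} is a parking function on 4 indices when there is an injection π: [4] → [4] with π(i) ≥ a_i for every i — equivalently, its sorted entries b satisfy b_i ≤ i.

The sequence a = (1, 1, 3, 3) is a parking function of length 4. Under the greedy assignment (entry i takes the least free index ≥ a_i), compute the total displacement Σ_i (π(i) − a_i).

Σπ(i) = 1+…+4 = 10; Σa = 1+1+3+3 = 8; disp = 10−8 = 2.

2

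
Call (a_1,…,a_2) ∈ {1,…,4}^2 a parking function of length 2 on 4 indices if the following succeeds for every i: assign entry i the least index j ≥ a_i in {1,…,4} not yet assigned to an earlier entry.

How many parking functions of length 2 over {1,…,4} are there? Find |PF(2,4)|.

15

Count = (4+1−2)·(4+1)^{2−1} = 3 · 5 = 15 (Pollak)
Example (1,4) → sorted (1,4): b_i ≤ 2+i ∀i, a PF.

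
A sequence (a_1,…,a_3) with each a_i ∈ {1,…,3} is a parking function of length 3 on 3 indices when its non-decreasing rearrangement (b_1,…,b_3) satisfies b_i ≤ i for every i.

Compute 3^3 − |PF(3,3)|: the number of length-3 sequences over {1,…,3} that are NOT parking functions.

11

|PF(3,3)| = (4−3)·4^(3−1) = 1×16 = 16 (Konheim–Weiss)
One tuple (3,3,1) → sorted (1,3,3): b_2=3>2, not a PF.
So 27 − 16 = 11 fail.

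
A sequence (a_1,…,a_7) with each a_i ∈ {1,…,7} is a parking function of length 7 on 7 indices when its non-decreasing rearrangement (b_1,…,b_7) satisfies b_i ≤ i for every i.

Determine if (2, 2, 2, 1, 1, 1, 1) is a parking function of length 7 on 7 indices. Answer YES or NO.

Order a: b = (1, 1, 1, 1, 2, 2, 2).
  b_1=1 ≤ 1
  b_2=1 ≤ 2
  b_3=1 ≤ 3
  b_4=1 ≤ 4
  b_5=2 ≤ 5
  b_6=2 ≤ 6
  b_7=2 ≤ 7
All bounds hold ⇒ YES

YES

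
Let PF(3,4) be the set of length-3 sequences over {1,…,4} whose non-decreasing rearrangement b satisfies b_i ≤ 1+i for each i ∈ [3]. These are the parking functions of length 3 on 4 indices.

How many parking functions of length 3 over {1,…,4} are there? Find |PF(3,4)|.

Count = 2·5^2 = 2×25 = 50
Example (2,4,1) → sorted (1,2,4): b_i ≤ 1+i ∀i, a PF.

50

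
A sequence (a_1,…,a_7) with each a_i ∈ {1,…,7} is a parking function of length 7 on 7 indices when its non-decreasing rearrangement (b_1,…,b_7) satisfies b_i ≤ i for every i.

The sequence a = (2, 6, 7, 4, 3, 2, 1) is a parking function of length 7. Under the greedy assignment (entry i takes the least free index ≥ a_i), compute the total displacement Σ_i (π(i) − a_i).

Σπ(i) = 1+…+7 = 28; Σa = 2+6+7+4+3+2+1 = 25; disp = 28−25 = 3.

3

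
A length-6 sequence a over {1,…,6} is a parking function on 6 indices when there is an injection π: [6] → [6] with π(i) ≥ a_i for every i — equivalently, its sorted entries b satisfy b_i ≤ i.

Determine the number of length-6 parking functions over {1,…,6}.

16807

|PF| = (6−6+1)·(6+1)^(6−1) = 1×16807 = 16807
Example (4,1,3,4,6,1) → sorted (1,1,3,4,4,6): b_i ≤ i ∀i, a PF.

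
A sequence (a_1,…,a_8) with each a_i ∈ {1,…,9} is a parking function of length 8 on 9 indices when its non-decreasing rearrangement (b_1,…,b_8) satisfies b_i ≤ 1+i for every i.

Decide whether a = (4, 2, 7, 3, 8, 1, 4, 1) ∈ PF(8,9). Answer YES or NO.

YES

Sorted: b = (1, 1, 2, 3, 4, 4, 7, 8).
  b_1=1 ≤ 2
  b_2=1 ≤ 3
  b_3=2 ≤ 4
  b_4=3 ≤ 5
  b_5=4 ≤ 6
  b_6=4 ≤ 7
  b_7=7 ≤ 8
  b_8=8 ≤ 9
All bounds hold ⇒ YES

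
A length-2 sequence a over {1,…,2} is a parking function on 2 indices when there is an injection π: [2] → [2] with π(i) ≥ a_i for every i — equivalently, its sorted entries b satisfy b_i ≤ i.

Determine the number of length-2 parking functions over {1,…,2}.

#PF = (3−2)·3^(2−1) = 1 · 3 = 3 [KW]
Check (1,2) → sorted (1,2): b_i ≤ i ∀i, a PF.

3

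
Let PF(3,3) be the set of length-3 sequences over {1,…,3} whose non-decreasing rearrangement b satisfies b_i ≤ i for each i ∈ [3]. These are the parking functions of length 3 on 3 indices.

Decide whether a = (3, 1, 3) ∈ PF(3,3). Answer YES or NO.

Sorted: b = (1, 3, 3).
  b_1=1 ≤ 1
  b_2=3 > 2
  fails at i=2 ⇒ NO

NO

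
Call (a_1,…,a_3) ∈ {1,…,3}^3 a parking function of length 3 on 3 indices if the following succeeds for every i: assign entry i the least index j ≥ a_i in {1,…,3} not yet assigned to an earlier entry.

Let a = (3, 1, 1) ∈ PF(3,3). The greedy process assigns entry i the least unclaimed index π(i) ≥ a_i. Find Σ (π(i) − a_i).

1

Σπ(i) = 1+…+3 = 6; Σa = 3+1+1 = 5; disp = 6−5 = 1.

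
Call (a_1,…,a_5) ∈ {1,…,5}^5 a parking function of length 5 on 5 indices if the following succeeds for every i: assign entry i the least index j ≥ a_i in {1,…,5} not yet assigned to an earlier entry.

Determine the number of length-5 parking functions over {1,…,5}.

|PF(5,5)| = (6−5)·6^(5−1) = 1 · 1296 = 1296
Example (4,1,2,3,2) → sorted (1,2,2,3,4): b_i ≤ i ∀i, a PF.

1296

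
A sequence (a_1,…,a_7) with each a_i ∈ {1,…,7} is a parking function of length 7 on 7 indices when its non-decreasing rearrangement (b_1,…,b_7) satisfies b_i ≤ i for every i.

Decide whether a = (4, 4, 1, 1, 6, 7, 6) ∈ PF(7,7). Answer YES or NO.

NO

Sorted: b = (1, 1, 4, 4, 6, 6, 7).
  b_1=1 ≤ 1
  b_2=1 ≤ 2
  b_3=4 > 3
  fails at i=3 ⇒ NO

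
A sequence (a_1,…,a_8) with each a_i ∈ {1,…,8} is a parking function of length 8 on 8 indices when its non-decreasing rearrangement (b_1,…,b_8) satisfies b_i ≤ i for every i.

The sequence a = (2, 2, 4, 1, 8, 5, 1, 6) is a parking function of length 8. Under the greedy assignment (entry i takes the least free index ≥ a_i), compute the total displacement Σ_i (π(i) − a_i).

7

Σπ = 36 ({1..8} each once); Σa = 2+2+4+1+8+5+1+6 = 29; disp = 36−29 = 7.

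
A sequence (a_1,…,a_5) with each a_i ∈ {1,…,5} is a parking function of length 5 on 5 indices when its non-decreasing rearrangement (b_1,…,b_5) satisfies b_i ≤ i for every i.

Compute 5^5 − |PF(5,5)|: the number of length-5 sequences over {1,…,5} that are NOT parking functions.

1829

Count = 1·6^4 = 1×1296 = 1296 (Konheim–Weiss)
Example (2,4,2,2,5) → sorted (2,2,2,4,5): b_1=2>1, not a PF.
So 3125 − 1296 = 1829 fail.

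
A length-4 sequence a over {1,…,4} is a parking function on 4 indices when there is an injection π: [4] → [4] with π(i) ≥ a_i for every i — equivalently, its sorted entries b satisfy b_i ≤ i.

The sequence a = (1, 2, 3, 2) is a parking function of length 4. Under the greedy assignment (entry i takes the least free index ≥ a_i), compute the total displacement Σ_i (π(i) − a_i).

2

Σπ(i) = 1+…+4 = 10; Σa = 1+2+3+2 = 8; disp = 10−8 = 2.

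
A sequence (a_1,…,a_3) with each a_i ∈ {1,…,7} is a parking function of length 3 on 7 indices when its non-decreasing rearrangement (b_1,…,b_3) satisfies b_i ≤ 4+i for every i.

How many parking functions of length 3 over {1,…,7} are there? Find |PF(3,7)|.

#PF = (7+1−3)·(7+1)^{3−1} = 5×64 = 320 (Konheim–Weiss)
E.g. (2,3,6) → sorted (2,3,6): b_i ≤ 4+i ∀i, a PF.

320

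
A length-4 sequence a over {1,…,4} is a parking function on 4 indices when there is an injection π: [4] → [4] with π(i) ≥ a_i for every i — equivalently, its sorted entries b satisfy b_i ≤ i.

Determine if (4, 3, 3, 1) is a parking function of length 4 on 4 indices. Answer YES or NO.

Order a: b = (1, 3, 3, 4).
  b_1=1 ≤ 1
  b_2=3 > 2
  fails at i=2 ⇒ NO

NO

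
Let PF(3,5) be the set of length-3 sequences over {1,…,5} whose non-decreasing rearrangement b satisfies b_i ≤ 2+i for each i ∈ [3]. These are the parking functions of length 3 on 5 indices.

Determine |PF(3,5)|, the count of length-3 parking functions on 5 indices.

108

|PF(3,5)| = 3·6^2 = 3·36 = 108 (Pollak)
One tuple (1,1,4) → sorted (1,1,4): b_i ≤ 2+i ∀i, a PF.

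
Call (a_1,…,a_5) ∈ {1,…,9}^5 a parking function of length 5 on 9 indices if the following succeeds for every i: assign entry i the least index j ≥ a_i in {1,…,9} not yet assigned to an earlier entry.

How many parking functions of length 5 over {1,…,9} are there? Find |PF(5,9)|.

#PF = 5·10^4 = 5·10000 = 50000
Example (8,1,4,7,3) → sorted (1,3,4,7,8): b_i ≤ 4+i ∀i, a PF.

50000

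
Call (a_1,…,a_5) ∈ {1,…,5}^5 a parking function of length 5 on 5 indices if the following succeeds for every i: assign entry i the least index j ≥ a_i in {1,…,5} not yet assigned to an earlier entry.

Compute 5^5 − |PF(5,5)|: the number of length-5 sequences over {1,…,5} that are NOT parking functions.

|PF(5,5)| = (6−5)·6^(5−1) = 1 · 1296 = 1296
One tuple (2,5,2,2,4) → sorted (2,2,2,4,5): b_1=2>1, not a PF.
5^5 − 1296 = 3125 − 1296 = 1829

1829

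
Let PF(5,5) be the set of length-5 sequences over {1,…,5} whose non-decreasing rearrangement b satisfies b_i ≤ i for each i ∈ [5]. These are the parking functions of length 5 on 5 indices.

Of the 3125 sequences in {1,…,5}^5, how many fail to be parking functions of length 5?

1829

Count = 1·6^4 = 1·1296 = 1296 (Konheim–Weiss)
E.g. (4,5,5,4,3) → sorted (3,4,4,5,5): b_1=3>1, not a PF.
So 3125 − 1296 = 1829 fail.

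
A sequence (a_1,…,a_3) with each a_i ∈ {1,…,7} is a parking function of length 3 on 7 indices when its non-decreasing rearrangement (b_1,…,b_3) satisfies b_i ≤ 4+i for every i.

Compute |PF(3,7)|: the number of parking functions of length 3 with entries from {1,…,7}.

#PF = 5·8^2 = 5×64 = 320 (Pollak)
Check (1,3,5) → sorted (1,3,5): b_i ≤ 4+i ∀i, a PF.

320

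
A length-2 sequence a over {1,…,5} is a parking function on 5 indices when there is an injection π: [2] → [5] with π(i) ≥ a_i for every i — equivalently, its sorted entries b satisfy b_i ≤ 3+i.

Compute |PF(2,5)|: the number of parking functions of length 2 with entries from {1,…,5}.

#PF = 4·6^1 = 4 · 6 = 24 (Pollak)
E.g. (1,1) → sorted (1,1): b_i ≤ 3+i ∀i, a PF.

24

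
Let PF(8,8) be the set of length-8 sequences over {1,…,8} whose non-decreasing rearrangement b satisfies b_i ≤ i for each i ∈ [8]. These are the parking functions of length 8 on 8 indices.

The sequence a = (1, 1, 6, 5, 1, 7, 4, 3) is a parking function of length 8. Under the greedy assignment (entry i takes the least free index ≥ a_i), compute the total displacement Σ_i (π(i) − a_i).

8

Σπ(i) = 1+…+8 = 36; Σa = 1+1+6+5+1+7+4+3 = 28; disp = 36−28 = 8.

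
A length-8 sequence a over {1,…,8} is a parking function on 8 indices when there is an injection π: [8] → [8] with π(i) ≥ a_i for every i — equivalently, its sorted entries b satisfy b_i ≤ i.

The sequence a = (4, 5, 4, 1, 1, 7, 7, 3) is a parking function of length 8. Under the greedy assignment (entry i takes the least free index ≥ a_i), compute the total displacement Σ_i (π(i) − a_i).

Σπ = 8·9/2 = 36 (π permutes [8]); Σa = 4+5+4+1+1+7+7+3 = 32; disp = 36−32 = 4.

4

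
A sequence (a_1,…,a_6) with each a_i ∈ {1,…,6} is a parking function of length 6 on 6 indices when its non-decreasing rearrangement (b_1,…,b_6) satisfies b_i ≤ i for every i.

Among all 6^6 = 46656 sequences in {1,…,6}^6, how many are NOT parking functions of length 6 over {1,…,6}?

29849

|PF| = (6−6+1)·(6+1)^(6−1) = 1·16807 = 16807 [KW]
E.g. (4,2,6,6,6,4) → sorted (2,4,4,6,6,6): b_1=2>1, not a PF.
So 46656 − 16807 = 29849 fail.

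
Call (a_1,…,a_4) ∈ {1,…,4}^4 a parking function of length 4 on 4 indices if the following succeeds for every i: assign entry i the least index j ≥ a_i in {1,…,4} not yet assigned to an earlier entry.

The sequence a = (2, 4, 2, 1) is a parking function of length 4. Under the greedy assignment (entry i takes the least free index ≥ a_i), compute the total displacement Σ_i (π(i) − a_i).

1

Σπ(i) = 1+…+4 = 10; Σa = 2+4+2+1 = 9; disp = 10−9 = 1.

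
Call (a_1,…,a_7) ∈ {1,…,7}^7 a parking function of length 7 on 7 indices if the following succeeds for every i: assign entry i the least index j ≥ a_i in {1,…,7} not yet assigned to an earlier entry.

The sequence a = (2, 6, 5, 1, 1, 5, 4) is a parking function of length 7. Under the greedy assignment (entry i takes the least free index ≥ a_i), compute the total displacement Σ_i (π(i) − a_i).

4

Σπ = 7·8/2 = 28 (π permutes [7]); Σa = 2+6+5+1+1+5+4 = 24; disp = 28−24 = 4.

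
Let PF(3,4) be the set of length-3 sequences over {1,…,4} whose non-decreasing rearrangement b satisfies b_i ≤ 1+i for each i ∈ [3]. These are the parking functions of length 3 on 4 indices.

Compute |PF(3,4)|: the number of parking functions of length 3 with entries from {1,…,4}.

50

Count = (4−3+1)·(4+1)^(3−1) = 2×25 = 50 [KW]
Example (2,3,1) → sorted (1,2,3): b_i ≤ 1+i ∀i, a PF.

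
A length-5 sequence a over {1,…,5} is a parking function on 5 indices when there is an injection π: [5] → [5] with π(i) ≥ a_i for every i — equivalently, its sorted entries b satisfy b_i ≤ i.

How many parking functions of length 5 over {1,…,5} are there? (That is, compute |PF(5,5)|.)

1296

|PF| = (5−5+1)·(5+1)^(5−1) = 1×1296 = 1296 (Pollak)
E.g. (3,2,5,2,1) → sorted (1,2,2,3,5): b_i ≤ i ∀i, a PF.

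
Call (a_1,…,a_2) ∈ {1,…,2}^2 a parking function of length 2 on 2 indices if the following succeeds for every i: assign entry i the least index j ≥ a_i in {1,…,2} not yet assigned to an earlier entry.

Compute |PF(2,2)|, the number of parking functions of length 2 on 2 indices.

#PF = (3−2)·3^(2−1) = 1 · 3 = 3
One tuple (1,1) → sorted (1,1): b_i ≤ i ∀i, a PF.

3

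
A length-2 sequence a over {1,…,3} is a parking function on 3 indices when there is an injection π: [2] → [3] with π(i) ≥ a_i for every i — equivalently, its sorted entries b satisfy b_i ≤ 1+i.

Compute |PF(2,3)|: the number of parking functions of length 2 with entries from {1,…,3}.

8

|PF| = (3−2+1)·(3+1)^(2−1) = 2 · 4 = 8
One tuple (1,1) → sorted (1,1): b_i ≤ 1+i ∀i, a PF.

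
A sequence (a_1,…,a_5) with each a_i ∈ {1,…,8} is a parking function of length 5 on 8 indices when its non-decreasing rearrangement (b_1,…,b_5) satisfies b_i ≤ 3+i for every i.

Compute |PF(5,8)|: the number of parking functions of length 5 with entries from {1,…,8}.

Count = (8−5+1)·(8+1)^(5−1) = 4·6561 = 26244 (Konheim–Weiss)
E.g. (5,5,5,4,2) → sorted (2,4,5,5,5): b_i ≤ 3+i ∀i, a PF.

26244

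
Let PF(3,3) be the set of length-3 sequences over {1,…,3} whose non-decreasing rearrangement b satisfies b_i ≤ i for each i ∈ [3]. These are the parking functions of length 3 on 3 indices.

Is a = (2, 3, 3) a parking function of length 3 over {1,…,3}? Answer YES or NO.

Rearranged: b = (2, 3, 3).
  b_1=2 > 1
  fails at i=1 ⇒ NO

NO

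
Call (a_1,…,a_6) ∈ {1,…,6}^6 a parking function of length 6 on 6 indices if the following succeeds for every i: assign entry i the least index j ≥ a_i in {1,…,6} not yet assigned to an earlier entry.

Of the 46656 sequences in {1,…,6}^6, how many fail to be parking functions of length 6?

29849

#PF = 1·7^5 = 1·16807 = 16807
Example (6,4,6,5,1,2) → sorted (1,2,4,5,6,6): b_3=4>3, not a PF.
So 46656 − 16807 = 29849 fail.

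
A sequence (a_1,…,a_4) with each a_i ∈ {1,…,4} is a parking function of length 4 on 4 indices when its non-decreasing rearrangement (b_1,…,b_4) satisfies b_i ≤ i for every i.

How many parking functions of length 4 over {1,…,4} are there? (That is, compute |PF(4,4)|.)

125

|PF| = (4+1−4)·(4+1)^{4−1} = 1 · 125 = 125 (Konheim–Weiss)
Check (2,4,2,1) → sorted (1,2,2,4): b_i ≤ i ∀i, a PF.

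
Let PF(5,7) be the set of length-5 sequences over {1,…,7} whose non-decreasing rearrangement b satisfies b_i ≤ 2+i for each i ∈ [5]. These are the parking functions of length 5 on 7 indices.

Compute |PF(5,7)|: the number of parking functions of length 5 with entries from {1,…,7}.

12288

|PF(5,7)| = (8−5)·8^(5−1) = 3·4096 = 12288 (Pollak)
One tuple (4,4,3,3,3) → sorted (3,3,3,4,4): b_i ≤ 2+i ∀i, a PF.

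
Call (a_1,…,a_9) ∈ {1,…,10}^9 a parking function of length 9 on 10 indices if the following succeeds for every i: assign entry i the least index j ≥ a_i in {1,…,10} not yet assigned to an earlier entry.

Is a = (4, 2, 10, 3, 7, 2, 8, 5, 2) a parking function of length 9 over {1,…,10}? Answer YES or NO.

YES

Sorted: b = (2, 2, 2, 3, 4, 5, 7, 8, 10).
  b_1=2 ≤ 2
  b_2=2 ≤ 3
  b_3=2 ≤ 4
  b_4=3 ≤ 5
  b_5=4 ≤ 6
  b_6=5 ≤ 7
  b_7=7 ≤ 8
  b_8=8 ≤ 9
  b_9=10 ≤ 10
All bounds hold ⇒ YES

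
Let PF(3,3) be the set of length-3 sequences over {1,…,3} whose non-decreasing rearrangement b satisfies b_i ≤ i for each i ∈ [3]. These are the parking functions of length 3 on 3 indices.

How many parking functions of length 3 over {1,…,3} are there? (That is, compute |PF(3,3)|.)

|PF| = (4−3)·4^(3−1) = 1·16 = 16
One tuple (3,1,1) → sorted (1,1,3): b_i ≤ i ∀i, a PF.

16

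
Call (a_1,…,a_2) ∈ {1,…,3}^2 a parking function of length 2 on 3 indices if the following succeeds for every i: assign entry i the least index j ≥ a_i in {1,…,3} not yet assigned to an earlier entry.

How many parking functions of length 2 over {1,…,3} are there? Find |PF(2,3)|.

Count = (3−2+1)·(3+1)^(2−1) = 2×4 = 8 (Konheim–Weiss)
E.g. (2,2) → sorted (2,2): b_i ≤ 1+i ∀i, a PF.

8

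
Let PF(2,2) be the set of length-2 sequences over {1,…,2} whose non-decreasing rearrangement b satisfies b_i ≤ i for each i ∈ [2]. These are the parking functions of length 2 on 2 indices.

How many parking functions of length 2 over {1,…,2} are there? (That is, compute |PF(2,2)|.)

3

|PF| = (2−2+1)·(2+1)^(2−1) = 1·3 = 3
E.g. (1,1) → sorted (1,1): b_i ≤ i ∀i, a PF.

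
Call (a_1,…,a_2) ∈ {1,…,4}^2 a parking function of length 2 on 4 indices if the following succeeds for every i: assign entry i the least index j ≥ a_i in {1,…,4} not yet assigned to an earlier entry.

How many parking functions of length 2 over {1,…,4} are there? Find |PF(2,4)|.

Count = (4−2+1)·(4+1)^(2−1) = 3·5 = 15
E.g. (2,1) → sorted (1,2): b_i ≤ 2+i ∀i, a PF.

15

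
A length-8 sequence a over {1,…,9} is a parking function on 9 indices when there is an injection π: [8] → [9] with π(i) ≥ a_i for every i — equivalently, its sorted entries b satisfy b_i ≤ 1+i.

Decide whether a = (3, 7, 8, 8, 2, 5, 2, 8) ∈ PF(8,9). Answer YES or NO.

NO

Order a: b = (2, 2, 3, 5, 7, 8, 8, 8).
  b_1=2 ≤ 2
  b_2=2 ≤ 3
  b_3=3 ≤ 4
  b_4=5 ≤ 5
  b_5=7 > 6
  fails at i=5 ⇒ NO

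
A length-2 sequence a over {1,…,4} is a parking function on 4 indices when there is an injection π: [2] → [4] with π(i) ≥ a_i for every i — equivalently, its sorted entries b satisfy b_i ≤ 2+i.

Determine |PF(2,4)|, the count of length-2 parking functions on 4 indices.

Count = 3·5^1 = 3 · 5 = 15
Example (3,3) → sorted (3,3): b_i ≤ 2+i ∀i, a PF.

15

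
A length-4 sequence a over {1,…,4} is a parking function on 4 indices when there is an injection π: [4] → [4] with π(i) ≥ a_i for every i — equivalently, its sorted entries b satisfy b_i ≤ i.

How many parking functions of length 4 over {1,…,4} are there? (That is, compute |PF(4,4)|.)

|PF(4,4)| = (5−4)·5^(4−1) = 1·125 = 125
Example (2,1,2,1) → sorted (1,1,2,2): b_i ≤ i ∀i, a PF.

125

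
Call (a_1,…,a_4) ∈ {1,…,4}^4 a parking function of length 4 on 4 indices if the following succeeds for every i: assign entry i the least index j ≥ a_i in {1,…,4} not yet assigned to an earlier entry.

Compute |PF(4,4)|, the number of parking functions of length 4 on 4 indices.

Count = (5−4)·5^(4−1) = 1 · 125 = 125 (Pollak)
E.g. (2,1,2,3) → sorted (1,2,2,3): b_i ≤ i ∀i, a PF.

125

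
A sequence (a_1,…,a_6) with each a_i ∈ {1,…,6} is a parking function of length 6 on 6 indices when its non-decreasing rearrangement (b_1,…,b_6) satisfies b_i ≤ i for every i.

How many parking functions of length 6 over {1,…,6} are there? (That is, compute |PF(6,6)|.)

|PF(6,6)| = (7−6)·7^(6−1) = 1·16807 = 16807 [KW]
Check (1,5,1,3,2,2) → sorted (1,1,2,2,3,5): b_i ≤ i ∀i, a PF.

16807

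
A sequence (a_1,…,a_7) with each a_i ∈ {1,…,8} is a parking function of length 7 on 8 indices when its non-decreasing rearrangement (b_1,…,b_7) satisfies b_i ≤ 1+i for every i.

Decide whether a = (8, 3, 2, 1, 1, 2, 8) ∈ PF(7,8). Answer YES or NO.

Sorted: b = (1, 1, 2, 2, 3, 8, 8).
  b_1=1 ≤ 2
  b_2=1 ≤ 3
  b_3=2 ≤ 4
  b_4=2 ≤ 5
  b_5=3 ≤ 6
  b_6=8 > 7
  fails at i=6 ⇒ NO

NO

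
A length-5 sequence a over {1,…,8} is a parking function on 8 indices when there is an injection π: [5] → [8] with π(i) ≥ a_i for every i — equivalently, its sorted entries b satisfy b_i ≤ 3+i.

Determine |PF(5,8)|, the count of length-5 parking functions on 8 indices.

26244

#PF = (8+1−5)·(8+1)^{5−1} = 4×6561 = 26244
Example (6,2,3,4,4) → sorted (2,3,4,4,6): b_i ≤ 3+i ∀i, a PF.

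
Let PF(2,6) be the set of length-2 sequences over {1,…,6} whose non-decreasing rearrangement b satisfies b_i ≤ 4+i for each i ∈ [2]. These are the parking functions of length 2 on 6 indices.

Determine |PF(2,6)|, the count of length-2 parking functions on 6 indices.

|PF(2,6)| = 5·7^1 = 5·7 = 35 (Pollak)
Check (6,5) → sorted (5,6): b_i ≤ 4+i ∀i, a PF.

35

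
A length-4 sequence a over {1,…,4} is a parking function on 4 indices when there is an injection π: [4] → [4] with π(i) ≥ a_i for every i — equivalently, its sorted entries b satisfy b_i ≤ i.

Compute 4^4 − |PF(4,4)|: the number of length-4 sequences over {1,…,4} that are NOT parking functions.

Count = (4−4+1)·(4+1)^(4−1) = 1×125 = 125 (Pollak)
Example (4,4,4,3) → sorted (3,4,4,4): b_1=3>1, not a PF.
So 256 − 125 = 131 fail.

131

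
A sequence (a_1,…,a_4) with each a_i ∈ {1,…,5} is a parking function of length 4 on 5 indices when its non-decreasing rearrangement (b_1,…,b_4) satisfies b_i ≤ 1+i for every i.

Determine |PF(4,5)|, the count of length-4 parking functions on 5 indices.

|PF(4,5)| = 2·6^3 = 2 · 216 = 432 [KW]
Example (4,2,3,3) → sorted (2,3,3,4): b_i ≤ 1+i ∀i, a PF.

432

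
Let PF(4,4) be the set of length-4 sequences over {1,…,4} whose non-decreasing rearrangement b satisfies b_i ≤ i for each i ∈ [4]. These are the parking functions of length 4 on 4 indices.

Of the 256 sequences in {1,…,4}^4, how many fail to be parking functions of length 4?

|PF(4,4)| = (4−4+1)·(4+1)^(4−1) = 1 · 125 = 125 [KW]
One tuple (4,4,2,3) → sorted (2,3,4,4): b_1=2>1, not a PF.
So 256 − 125 = 131 fail.

131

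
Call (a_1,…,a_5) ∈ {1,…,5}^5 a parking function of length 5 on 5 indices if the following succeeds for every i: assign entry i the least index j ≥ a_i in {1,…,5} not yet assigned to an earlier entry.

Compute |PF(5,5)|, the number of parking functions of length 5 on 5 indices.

1296

|PF(5,5)| = 1·6^4 = 1×1296 = 1296 [KW]
E.g. (1,2,1,5,3) → sorted (1,1,2,3,5): b_i ≤ i ∀i, a PF.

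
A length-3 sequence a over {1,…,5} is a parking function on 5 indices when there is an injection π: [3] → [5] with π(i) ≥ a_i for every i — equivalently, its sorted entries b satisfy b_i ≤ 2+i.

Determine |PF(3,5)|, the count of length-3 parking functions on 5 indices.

|PF(3,5)| = (6−3)·6^(3−1) = 3·36 = 108
Check (4,4,1) → sorted (1,4,4): b_i ≤ 2+i ∀i, a PF.

108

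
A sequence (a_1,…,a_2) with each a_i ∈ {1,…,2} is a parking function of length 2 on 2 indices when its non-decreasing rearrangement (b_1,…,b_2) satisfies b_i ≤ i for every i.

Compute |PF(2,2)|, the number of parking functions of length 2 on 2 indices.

3

|PF(2,2)| = (2−2+1)·(2+1)^(2−1) = 1 · 3 = 3
Check (1,2) → sorted (1,2): b_i ≤ i ∀i, a PF.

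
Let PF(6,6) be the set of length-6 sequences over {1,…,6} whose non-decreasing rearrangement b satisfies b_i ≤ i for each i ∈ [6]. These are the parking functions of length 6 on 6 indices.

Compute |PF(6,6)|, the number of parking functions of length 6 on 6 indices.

16807

#PF = (6+1−6)·(6+1)^{6−1} = 1·16807 = 16807 [KW]
Example (2,3,2,2,1,6) → sorted (1,2,2,2,3,6): b_i ≤ i ∀i, a PF.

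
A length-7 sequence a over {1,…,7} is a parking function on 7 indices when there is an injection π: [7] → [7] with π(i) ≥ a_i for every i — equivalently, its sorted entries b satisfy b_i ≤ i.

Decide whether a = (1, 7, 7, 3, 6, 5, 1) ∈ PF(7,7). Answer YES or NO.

Rearranged: b = (1, 1, 3, 5, 6, 7, 7).
  b_1=1 ≤ 1
  b_2=1 ≤ 2
  b_3=3 ≤ 3
  b_4=5 > 4
  fails at i=4 ⇒ NO

NO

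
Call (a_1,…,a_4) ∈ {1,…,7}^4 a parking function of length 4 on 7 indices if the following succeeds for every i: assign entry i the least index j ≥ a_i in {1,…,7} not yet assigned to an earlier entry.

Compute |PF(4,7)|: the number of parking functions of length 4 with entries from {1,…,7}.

|PF| = (7−4+1)·(7+1)^(4−1) = 4×512 = 2048 (Konheim–Weiss)
Check (5,1,4,2) → sorted (1,2,4,5): b_i ≤ 3+i ∀i, a PF.

2048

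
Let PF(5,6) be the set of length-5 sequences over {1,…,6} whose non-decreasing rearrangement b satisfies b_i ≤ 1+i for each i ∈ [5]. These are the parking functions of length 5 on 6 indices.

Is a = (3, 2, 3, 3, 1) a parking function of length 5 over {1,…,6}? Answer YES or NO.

Rearranged: b = (1, 2, 3, 3, 3).
  b_1=1 ≤ 2
  b_2=2 ≤ 3
  b_3=3 ≤ 4
  b_4=3 ≤ 5
  b_5=3 ≤ 6
All bounds hold ⇒ YES

YES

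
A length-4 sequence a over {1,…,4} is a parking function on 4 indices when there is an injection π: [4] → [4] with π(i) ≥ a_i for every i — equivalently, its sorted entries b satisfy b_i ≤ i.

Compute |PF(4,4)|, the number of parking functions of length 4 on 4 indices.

|PF(4,4)| = (5−4)·5^(4−1) = 1 · 125 = 125 (Pollak)
Example (3,2,1,2) → sorted (1,2,2,3): b_i ≤ i ∀i, a PF.

125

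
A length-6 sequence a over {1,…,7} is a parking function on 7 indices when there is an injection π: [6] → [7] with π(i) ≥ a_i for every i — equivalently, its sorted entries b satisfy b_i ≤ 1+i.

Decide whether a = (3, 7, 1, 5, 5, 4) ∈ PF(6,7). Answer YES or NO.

Order a: b = (1, 3, 4, 5, 5, 7).
  b_1=1 ≤ 2
  b_2=3 ≤ 3
  b_3=4 ≤ 4
  b_4=5 ≤ 5
  b_5=5 ≤ 6
  b_6=7 ≤ 7
All bounds hold ⇒ YES

YES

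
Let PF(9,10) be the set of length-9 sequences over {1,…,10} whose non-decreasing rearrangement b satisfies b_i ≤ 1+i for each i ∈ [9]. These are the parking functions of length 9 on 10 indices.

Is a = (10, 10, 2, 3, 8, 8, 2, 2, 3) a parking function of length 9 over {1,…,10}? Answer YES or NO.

Rearranged: b = (2, 2, 2, 3, 3, 8, 8, 10, 10).
  b_1=2 ≤ 2
  b_2=2 ≤ 3
  b_3=2 ≤ 4
  b_4=3 ≤ 5
  b_5=3 ≤ 6
  b_6=8 > 7
  fails at i=6 ⇒ NO

NO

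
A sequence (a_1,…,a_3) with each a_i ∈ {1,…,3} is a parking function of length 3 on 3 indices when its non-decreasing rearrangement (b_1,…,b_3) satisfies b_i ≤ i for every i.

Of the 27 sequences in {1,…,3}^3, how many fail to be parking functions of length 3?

#PF = 1·4^2 = 1×16 = 16 (Pollak)
E.g. (1,3,3) → sorted (1,3,3): b_2=3>2, not a PF.
3^3 − 16 = 27 − 16 = 11

11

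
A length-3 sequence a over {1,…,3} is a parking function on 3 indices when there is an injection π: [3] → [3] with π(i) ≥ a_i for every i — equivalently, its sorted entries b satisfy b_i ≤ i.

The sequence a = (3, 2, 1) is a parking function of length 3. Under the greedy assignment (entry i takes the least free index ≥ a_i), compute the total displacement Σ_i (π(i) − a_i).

0

Σπ(i) = 1+…+3 = 6; Σa = 3+2+1 = 6; disp = 6−6 = 0.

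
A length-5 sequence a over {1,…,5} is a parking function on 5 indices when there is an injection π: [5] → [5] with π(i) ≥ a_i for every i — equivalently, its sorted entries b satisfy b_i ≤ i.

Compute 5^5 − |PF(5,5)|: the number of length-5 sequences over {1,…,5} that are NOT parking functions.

1829

Count = (6−5)·6^(5−1) = 1×1296 = 1296 (Konheim–Weiss)
Check (5,2,4,1,4) → sorted (1,2,4,4,5): b_3=4>3, not a PF.
So 3125 − 1296 = 1829 fail.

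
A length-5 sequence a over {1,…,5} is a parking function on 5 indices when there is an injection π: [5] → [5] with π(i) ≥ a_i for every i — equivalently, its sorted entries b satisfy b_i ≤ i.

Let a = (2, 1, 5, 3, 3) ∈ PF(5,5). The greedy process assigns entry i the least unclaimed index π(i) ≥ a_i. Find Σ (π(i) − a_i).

Σπ(i) = 1+…+5 = 15; Σa = 2+1+5+3+3 = 14; disp = 15−14 = 1.

1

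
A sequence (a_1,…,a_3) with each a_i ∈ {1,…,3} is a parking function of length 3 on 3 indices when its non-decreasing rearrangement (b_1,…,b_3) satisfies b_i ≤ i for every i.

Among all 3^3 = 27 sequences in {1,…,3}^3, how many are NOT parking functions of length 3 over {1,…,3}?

11

Count = (4−3)·4^(3−1) = 1×16 = 16
Example (3,3,2) → sorted (2,3,3): b_1=2>1, not a PF.
3^3 − 16 = 27 − 16 = 11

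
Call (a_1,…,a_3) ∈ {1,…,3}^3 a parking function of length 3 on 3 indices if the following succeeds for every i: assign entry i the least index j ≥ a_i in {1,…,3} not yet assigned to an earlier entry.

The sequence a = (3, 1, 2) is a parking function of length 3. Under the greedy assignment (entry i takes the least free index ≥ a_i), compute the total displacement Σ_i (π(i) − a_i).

Σπ = 6 ({1..3} each once); Σa = 3+1+2 = 6; disp = 6−6 = 0.

0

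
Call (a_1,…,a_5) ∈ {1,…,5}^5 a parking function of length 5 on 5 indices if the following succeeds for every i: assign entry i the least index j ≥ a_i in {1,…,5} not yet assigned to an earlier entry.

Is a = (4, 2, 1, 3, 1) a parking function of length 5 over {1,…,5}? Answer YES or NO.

Rearranged: b = (1, 1, 2, 3, 4).
  b_1=1 ≤ 1
  b_2=1 ≤ 2
  b_3=2 ≤ 3
  b_4=3 ≤ 4
  b_5=4 ≤ 5
All bounds hold ⇒ YES

YES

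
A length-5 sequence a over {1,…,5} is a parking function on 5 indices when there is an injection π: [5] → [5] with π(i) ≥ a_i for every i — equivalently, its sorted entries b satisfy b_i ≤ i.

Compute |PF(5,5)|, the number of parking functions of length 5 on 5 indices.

#PF = (5+1−5)·(5+1)^{5−1} = 1×1296 = 1296 (Pollak)
One tuple (3,5,2,3,1) → sorted (1,2,3,3,5): b_i ≤ i ∀i, a PF.

1296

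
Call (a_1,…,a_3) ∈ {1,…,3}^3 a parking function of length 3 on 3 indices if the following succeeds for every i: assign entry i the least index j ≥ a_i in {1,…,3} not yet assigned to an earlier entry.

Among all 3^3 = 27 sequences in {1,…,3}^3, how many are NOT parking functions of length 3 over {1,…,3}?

|PF| = (3−3+1)·(3+1)^(3−1) = 1 · 16 = 16 (Konheim–Weiss)
Example (3,3,1) → sorted (1,3,3): b_2=3>2, not a PF.
3^3 − 16 = 27 − 16 = 11

11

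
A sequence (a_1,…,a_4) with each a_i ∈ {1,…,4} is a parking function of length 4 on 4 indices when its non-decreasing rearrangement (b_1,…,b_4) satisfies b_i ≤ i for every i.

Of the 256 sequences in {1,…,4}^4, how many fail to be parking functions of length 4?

131

#PF = (4+1−4)·(4+1)^{4−1} = 1×125 = 125
Check (4,3,1,4) → sorted (1,3,4,4): b_2=3>2, not a PF.
Total 256; non-PF = 256−125 = 131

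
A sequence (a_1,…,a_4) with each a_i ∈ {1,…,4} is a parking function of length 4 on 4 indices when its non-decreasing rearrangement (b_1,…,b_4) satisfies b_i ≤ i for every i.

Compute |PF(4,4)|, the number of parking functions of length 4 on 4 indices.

125

#PF = (4−4+1)·(4+1)^(4−1) = 1 · 125 = 125 (Konheim–Weiss)
E.g. (2,2,4,1) → sorted (1,2,2,4): b_i ≤ i ∀i, a PF.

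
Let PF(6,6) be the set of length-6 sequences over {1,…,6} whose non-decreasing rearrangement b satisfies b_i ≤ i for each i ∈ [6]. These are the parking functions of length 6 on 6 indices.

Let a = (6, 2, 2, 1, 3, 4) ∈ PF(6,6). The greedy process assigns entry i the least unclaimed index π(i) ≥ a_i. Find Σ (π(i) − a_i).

3

Σπ = 21 ({1..6} each once); Σa = 6+2+2+1+3+4 = 18; disp = 21−18 = 3.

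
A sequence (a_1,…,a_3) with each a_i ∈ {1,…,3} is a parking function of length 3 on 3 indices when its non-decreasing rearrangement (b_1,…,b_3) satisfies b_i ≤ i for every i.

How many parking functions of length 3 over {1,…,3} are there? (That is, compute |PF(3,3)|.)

|PF(3,3)| = 1·4^2 = 1 · 16 = 16 [KW]
Example (3,1,1) → sorted (1,1,3): b_i ≤ i ∀i, a PF.

16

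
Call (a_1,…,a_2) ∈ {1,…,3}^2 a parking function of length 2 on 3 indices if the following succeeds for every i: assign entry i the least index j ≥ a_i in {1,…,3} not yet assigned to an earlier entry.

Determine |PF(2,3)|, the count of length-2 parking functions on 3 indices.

Count = (3+1−2)·(3+1)^{2−1} = 2·4 = 8 (Pollak)
One tuple (1,2) → sorted (1,2): b_i ≤ 1+i ∀i, a PF.

8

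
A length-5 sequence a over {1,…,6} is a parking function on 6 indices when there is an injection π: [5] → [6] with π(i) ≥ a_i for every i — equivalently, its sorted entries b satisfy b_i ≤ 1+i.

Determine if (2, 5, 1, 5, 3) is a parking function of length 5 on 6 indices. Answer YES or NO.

Rearranged: b = (1, 2, 3, 5, 5).
  b_1=1 ≤ 2
  b_2=2 ≤ 3
  b_3=3 ≤ 4
  b_4=5 ≤ 5
  b_5=5 ≤ 6
All bounds hold ⇒ YES

YES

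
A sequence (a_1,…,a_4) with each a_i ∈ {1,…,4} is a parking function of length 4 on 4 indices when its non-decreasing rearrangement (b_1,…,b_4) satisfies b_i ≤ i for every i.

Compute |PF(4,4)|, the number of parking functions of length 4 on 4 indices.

125

|PF| = (5−4)·5^(4−1) = 1 · 125 = 125
Example (4,3,1,1) → sorted (1,1,3,4): b_i ≤ i ∀i, a PF.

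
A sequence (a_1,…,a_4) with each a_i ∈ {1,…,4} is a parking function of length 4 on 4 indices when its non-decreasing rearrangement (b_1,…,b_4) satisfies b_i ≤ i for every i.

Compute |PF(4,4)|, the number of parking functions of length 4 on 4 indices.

125

|PF(4,4)| = (5−4)·5^(4−1) = 1 · 125 = 125 [KW]
Check (3,3,1,1) → sorted (1,1,3,3): b_i ≤ i ∀i, a PF.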